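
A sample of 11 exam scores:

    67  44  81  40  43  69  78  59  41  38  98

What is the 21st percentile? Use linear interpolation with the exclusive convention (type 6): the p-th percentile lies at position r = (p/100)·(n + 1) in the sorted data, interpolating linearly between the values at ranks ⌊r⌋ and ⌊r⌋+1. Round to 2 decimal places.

40.52

Sorted: 38, 40, 41, 43, 44, 59, 67, 69, 78, 81, 98.
n = 11.
r = (21/100)·(11 + 1) = 2.52.
Rank 2 is 40 and rank 3 is 41.
Interpolate: 40 + 0.52·(41 − 40) = 40 + 0.52·1 = 40.52.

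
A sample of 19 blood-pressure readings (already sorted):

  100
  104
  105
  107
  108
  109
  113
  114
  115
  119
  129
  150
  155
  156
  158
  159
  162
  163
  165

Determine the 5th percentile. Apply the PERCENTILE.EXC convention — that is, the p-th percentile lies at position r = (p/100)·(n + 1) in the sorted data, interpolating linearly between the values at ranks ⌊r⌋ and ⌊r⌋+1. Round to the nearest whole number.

n = 19.
r = (5/100)·(19 + 1) = 1.
r is an integer, so P5 is the value at rank 1: 100.

100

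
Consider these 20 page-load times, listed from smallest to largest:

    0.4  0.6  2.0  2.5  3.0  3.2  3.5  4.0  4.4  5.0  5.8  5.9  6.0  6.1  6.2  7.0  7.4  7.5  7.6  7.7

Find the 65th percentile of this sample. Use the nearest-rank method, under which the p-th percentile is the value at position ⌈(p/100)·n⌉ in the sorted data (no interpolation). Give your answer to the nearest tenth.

6.0

n = 20.
Position = ⌈65/100 · 20⌉ = ⌈13⌉ = 13.
The value at rank 13 is 6.0.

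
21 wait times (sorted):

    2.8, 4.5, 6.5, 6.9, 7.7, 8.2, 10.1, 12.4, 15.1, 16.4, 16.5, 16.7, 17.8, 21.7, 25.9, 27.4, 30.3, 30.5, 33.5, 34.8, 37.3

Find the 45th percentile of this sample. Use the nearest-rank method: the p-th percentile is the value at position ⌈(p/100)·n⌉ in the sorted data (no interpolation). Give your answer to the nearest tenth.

16.4

n = 21.
Position = ⌈45/100 · 21⌉ = ⌈9.45⌉ = 10.
The value at rank 10 is 16.4.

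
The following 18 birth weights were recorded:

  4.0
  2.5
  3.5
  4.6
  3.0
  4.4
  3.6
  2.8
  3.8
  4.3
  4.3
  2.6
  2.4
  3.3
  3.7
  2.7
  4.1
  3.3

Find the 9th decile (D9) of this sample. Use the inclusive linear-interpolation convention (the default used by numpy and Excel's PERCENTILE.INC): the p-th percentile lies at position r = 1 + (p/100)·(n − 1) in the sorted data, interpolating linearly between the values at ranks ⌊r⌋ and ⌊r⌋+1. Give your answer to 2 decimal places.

Sorted: 2.4, 2.5, 2.6, 2.7, 2.8, 3.0, 3.3, 3.3, 3.5, 3.6, 3.7, 3.8, 4.0, 4.1, 4.3, 4.3, 4.4, 4.6.
n = 18.
r = 1 + (90/100)·(18 − 1) = 1 + 15.3 = 16.3.
Rank 16 is 4.3 and rank 17 is 4.4.
Interpolate: 4.3 + 0.3·(4.4 − 4.3) = 4.3 + 0.3·0.1 = 4.33.

4.33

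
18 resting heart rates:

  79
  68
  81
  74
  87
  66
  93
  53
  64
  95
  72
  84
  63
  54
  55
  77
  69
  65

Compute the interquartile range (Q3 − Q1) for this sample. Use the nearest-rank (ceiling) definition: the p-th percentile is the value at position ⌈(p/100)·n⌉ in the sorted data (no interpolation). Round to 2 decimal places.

17.00

Sorted: 53, 54, 55, 63, 64, 65, 66, 68, 69, 72, 74, 77, 79, 81, 84, 87, 93, 95.
n = 18.
P25: rank ⌈25/100·18⌉ = 5 → 64.
P75: rank ⌈75/100·18⌉ = 14 → 81.
Difference: 81 − 64 = 17.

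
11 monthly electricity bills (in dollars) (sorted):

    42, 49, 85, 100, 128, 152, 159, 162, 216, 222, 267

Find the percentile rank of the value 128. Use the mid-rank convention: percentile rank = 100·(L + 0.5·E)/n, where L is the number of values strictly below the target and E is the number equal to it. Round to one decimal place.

Count below 128: L = 4; count equal: E = 1; n = 11.
Percentile rank = 100·(4 + 0.5·1)/11 = 100·4.5/11 = 40.91.

40.9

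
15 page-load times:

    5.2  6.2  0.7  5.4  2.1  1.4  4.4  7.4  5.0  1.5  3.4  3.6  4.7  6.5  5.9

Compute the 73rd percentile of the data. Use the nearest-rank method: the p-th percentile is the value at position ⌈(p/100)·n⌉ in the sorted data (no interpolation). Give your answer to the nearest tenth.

5.4

Sorted: 0.7, 1.4, 1.5, 2.1, 3.4, 3.6, 4.4, 4.7, 5.0, 5.2, 5.4, 5.9, 6.2, 6.5, 7.4.
n = 15.
Position = ⌈73/100 · 15⌉ = ⌈10.95⌉ = 11.
The value at rank 11 is 5.4.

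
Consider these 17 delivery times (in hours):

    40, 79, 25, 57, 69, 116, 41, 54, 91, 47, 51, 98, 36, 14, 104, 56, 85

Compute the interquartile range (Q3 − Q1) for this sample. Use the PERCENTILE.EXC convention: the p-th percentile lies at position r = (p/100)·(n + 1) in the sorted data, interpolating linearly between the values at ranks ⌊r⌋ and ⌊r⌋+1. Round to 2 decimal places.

Sorted: 14, 25, 36, 40, 41, 47, 51, 54, 56, 57, 69, 79, 85, 91, 98, 104, 116.
n = 17.
P25: r = 4.5; ranks 4–5 are 40, 41; interpolating gives 40.5.
P75: r = 13.5; ranks 13–14 are 85, 91; interpolating gives 88.
Difference: 88 − 40.5 = 47.5.

47.50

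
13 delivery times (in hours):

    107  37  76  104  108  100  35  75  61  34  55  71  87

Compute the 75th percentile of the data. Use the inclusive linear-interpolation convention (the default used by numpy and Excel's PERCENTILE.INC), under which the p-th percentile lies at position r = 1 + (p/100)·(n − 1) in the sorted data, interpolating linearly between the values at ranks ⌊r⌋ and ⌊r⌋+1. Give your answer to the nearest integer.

Sorted: 34, 35, 37, 55, 61, 71, 75, 76, 87, 100, 104, 107, 108.
n = 13.
r = 1 + (75/100)·(13 − 1) = 1 + 9 = 10.
r is an integer, so P75 is the value at rank 10: 100.

100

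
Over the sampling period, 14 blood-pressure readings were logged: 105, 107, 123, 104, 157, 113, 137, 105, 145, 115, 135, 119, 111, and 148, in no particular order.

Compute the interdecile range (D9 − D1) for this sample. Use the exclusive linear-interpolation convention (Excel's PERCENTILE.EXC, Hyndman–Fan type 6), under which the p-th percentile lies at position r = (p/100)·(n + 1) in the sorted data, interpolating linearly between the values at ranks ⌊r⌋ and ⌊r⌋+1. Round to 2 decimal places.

48.00

Sorted: 104, 105, 105, 107, 111, 113, 115, 119, 123, 135, 137, 145, 148, 157.
n = 14.
P10: r = 1.5; ranks 1–2 are 104, 105; interpolating gives 104.5.
P90: r = 13.5; ranks 13–14 are 148, 157; interpolating gives 152.5.
Difference: 152.5 − 104.5 = 48.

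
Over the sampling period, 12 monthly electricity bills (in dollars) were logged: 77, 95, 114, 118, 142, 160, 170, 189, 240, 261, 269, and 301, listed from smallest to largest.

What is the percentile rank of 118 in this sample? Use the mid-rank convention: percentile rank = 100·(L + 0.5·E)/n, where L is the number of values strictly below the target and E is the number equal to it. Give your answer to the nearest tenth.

Count below 118: L = 3; count equal: E = 1; n = 12.
Percentile rank = 100·(3 + 0.5·1)/12 = 100·3.5/12 = 29.17.

29.2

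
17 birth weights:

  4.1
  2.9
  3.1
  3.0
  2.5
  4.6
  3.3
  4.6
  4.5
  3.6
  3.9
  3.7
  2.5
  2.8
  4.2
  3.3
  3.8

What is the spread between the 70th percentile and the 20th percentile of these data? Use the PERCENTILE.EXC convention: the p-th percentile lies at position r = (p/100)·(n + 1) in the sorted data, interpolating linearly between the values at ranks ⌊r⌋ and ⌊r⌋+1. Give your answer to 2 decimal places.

Sorted: 2.5, 2.5, 2.8, 2.9, 3.0, 3.1, 3.3, 3.3, 3.6, 3.7, 3.8, 3.9, 4.1, 4.2, 4.5, 4.6, 4.6.
n = 17.
P20: r = 3.6; ranks 3–4 are 2.8, 2.9; interpolating gives 2.86.
P70: r = 12.6; ranks 12–13 are 3.9, 4.1; interpolating gives 4.02.
Difference: 4.02 − 2.86 = 1.16.

1.16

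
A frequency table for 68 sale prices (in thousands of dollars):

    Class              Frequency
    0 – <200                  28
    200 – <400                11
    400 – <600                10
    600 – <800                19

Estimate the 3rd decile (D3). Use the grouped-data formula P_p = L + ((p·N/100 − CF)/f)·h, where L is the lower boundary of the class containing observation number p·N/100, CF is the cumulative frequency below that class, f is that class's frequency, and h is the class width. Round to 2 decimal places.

145.71

N = 68; target position k = 30/100 · 68 = 20.4.
Cumulative frequencies: 28, 39, 49, 68.
Observation 20.4 falls in the class 0 – <200.
L = 0, CF = 0, f = 28, h = 200.
P30 = 0 + ((20.4 − 0)/28)·200 = 0 + 145.714 = 145.714.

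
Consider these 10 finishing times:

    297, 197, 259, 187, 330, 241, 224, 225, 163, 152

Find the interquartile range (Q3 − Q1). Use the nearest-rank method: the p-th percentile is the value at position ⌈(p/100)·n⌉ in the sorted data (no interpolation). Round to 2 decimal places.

Sorted: 152, 163, 187, 197, 224, 225, 241, 259, 297, 330.
n = 10.
P25: rank ⌈25/100·10⌉ = 3 → 187.
P75: rank ⌈75/100·10⌉ = 8 → 259.
Difference: 259 − 187 = 72.

72.00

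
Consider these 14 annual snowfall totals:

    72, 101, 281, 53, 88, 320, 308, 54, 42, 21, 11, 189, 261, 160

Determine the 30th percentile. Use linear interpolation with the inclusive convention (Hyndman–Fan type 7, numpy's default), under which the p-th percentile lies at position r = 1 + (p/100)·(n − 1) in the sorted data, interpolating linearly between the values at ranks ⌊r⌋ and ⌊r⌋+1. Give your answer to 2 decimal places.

Sorted: 11, 21, 42, 53, 54, 72, 88, 101, 160, 189, 261, 281, 308, 320.
n = 14.
r = 1 + (30/100)·(14 − 1) = 1 + 3.9 = 4.9.
Rank 4 is 53 and rank 5 is 54.
Interpolate: 53 + 0.9·(54 − 53) = 53 + 0.9·1 = 53.9.

53.90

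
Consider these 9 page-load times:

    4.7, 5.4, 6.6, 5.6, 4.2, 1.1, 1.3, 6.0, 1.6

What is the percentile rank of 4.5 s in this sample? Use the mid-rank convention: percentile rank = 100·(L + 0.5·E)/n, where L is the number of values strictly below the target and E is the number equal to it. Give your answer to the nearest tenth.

Sorted: 1.1, 1.3, 1.6, 4.2, 4.7, 5.4, 5.6, 6.0, 6.6.
Count below 4.5: L = 4; count equal: E = 0; n = 9.
Percentile rank = 100·(4 + 0.5·0)/9 = 100·4/9 = 44.44.

44.4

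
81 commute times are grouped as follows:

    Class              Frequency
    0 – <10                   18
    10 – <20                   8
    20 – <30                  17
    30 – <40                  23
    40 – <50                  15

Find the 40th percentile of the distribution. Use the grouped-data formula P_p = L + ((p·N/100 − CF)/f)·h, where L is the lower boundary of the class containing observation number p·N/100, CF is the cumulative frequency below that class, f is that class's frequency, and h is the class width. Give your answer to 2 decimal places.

23.76

N = 81; target position k = 40/100 · 81 = 32.4.
Cumulative frequencies: 18, 26, 43, 66, 81.
Observation 32.4 falls in the class 20 – <30.
L = 20, CF = 26, f = 17, h = 10.
P40 = 20 + ((32.4 − 26)/17)·10 = 20 + 3.76471 = 23.7647.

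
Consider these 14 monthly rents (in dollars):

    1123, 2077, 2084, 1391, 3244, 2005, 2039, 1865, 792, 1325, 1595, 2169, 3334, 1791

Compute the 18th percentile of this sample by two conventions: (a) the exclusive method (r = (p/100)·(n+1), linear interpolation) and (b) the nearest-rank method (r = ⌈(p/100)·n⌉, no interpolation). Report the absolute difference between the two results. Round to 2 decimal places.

60.60

Sorted: 792, 1123, 1325, 1391, 1595, 1791, 1865, 2005, 2039, 2077, 2084, 2169, 3244, 3334.
n = 14.
(a) r = 2.7; between ranks 2 (1123) and 3 (1325): 1264.4.
(b) the nearest-rank method: rank 3 → 1325.
|1264.4 − 1325| = 60.6.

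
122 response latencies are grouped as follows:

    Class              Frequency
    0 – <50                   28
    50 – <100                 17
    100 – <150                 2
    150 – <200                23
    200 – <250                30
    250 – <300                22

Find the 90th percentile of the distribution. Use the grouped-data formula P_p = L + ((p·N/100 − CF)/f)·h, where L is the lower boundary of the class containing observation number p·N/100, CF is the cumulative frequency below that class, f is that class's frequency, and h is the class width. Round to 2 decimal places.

272.27

N = 122; target position k = 90/100 · 122 = 109.8.
Cumulative frequencies: 28, 45, 47, 70, 100, 122.
Observation 109.8 falls in the class 250 – <300.
L = 250, CF = 100, f = 22, h = 50.
P90 = 250 + ((109.8 − 100)/22)·50 = 250 + 22.2727 = 272.273.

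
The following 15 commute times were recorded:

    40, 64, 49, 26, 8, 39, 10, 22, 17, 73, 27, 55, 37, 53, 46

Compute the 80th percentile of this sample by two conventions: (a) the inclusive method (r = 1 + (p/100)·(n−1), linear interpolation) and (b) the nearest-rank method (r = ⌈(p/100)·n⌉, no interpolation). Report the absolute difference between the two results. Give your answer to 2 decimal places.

0.40

Sorted: 8, 10, 17, 22, 26, 27, 37, 39, 40, 46, 49, 53, 55, 64, 73.
n = 15.
(a) r = 12.2; between ranks 12 (53) and 13 (55): 53.4.
(b) the nearest-rank method: rank 12 → 53.
|53.4 − 53| = 0.4.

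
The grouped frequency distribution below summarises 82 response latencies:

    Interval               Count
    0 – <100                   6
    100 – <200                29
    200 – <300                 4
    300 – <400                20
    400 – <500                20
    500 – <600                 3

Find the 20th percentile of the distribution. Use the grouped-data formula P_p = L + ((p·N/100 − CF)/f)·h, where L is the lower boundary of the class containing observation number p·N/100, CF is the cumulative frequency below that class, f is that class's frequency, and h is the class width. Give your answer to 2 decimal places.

135.86

N = 82; target position k = 20/100 · 82 = 16.4.
Cumulative frequencies: 6, 35, 39, 59, 79, 82.
Observation 16.4 falls in the class 100 – <200.
L = 100, CF = 6, f = 29, h = 100.
P20 = 100 + ((16.4 − 6)/29)·100 = 100 + 35.8621 = 135.862.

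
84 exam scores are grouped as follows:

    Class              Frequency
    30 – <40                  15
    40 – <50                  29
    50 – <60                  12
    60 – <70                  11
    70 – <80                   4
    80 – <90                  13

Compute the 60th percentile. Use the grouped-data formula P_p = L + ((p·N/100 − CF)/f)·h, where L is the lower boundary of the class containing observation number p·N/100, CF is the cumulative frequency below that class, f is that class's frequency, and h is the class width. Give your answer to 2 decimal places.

55.33

N = 84; target position k = 60/100 · 84 = 50.4.
Cumulative frequencies: 15, 44, 56, 67, 71, 84.
Observation 50.4 falls in the class 50 – <60.
L = 50, CF = 44, f = 12, h = 10.
P60 = 50 + ((50.4 − 44)/12)·10 = 50 + 5.33333 = 55.3333.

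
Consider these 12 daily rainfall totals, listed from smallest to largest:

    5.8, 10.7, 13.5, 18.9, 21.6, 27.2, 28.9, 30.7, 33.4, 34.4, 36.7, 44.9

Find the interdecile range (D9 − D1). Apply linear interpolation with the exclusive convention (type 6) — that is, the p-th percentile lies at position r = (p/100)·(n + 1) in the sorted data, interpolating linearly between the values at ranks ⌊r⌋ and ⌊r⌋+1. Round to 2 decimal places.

35.17

n = 12.
P10: r = 1.3; ranks 1–2 are 5.8, 10.7; interpolating gives 7.27.
P90: r = 11.7; ranks 11–12 are 36.7, 44.9; interpolating gives 42.44.
Difference: 42.44 − 7.27 = 35.17.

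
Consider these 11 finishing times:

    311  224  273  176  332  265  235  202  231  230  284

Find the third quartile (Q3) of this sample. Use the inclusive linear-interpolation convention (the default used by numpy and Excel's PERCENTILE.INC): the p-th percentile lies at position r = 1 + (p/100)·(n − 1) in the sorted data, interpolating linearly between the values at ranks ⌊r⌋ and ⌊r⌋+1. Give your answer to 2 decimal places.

Sorted: 176, 202, 224, 230, 231, 235, 265, 273, 284, 311, 332.
n = 11.
r = 1 + (75/100)·(11 − 1) = 1 + 7.5 = 8.5.
Rank 8 is 273 and rank 9 is 284.
Interpolate: 273 + 0.5·(284 − 273) = 273 + 0.5·11 = 278.5.

278.50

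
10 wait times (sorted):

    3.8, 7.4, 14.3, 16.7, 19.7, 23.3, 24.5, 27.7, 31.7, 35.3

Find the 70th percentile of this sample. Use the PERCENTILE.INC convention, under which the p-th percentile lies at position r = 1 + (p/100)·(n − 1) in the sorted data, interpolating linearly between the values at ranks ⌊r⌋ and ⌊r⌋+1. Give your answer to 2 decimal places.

n = 10.
r = 1 + (70/100)·(10 − 1) = 1 + 6.3 = 7.3.
Rank 7 is 24.5 and rank 8 is 27.7.
Interpolate: 24.5 + 0.3·(27.7 − 24.5) = 24.5 + 0.3·3.2 = 25.46.

25.46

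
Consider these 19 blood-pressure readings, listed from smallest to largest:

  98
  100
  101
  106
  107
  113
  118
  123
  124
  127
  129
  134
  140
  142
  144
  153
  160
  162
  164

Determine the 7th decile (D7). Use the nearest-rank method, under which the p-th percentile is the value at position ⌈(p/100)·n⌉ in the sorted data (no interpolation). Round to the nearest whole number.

142

n = 19.
Position = ⌈70/100 · 19⌉ = ⌈13.3⌉ = 14.
The value at rank 14 is 142.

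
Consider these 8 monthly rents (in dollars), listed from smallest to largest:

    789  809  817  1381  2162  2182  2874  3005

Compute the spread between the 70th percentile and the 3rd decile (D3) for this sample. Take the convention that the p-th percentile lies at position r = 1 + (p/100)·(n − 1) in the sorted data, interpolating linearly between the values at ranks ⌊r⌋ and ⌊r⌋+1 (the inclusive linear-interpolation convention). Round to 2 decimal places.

n = 8.
P30: r = 3.1; ranks 3–4 are 817, 1381; interpolating gives 873.4.
P70: r = 5.9; ranks 5–6 are 2162, 2182; interpolating gives 2180.
Difference: 2180 − 873.4 = 1306.6.

1306.60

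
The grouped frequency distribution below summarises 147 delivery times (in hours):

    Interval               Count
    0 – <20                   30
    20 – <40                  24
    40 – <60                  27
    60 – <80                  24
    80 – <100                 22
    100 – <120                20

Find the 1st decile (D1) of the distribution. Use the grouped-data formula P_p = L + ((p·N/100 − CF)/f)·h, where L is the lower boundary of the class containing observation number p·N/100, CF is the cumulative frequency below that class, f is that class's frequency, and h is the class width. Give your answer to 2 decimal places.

9.80

N = 147; target position k = 10/100 · 147 = 14.7.
Cumulative frequencies: 30, 54, 81, 105, 127, 147.
Observation 14.7 falls in the class 0 – <20.
L = 0, CF = 0, f = 30, h = 20.
P10 = 0 + ((14.7 − 0)/30)·20 = 0 + 9.8 = 9.8.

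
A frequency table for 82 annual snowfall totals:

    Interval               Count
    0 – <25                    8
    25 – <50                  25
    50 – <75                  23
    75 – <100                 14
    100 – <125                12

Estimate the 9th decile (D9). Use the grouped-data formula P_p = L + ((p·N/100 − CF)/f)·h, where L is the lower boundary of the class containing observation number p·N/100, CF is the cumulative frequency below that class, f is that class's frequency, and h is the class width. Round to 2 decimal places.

107.92

N = 82; target position k = 90/100 · 82 = 73.8.
Cumulative frequencies: 8, 33, 56, 70, 82.
Observation 73.8 falls in the class 100 – <125.
L = 100, CF = 70, f = 12, h = 25.
P90 = 100 + ((73.8 − 70)/12)·25 = 100 + 7.91667 = 107.917.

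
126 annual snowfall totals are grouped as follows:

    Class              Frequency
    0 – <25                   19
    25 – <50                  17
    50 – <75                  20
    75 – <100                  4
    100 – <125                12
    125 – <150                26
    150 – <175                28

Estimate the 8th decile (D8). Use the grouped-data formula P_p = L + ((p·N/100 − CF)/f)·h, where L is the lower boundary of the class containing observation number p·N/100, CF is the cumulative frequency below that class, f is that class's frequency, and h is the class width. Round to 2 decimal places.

152.50

N = 126; target position k = 80/100 · 126 = 100.8.
Cumulative frequencies: 19, 36, 56, 60, 72, 98, 126.
Observation 100.8 falls in the class 150 – <175.
L = 150, CF = 98, f = 28, h = 25.
P80 = 150 + ((100.8 − 98)/28)·25 = 150 + 2.5 = 152.5.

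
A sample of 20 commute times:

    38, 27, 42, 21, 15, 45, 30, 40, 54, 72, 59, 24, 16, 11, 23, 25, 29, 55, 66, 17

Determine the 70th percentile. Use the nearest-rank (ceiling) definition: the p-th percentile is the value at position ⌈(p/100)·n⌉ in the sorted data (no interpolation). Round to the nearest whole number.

42

Sorted: 11, 15, 16, 17, 21, 23, 24, 25, 27, 29, 30, 38, 40, 42, 45, 54, 55, 59, 66, 72.
n = 20.
Position = ⌈70/100 · 20⌉ = ⌈14⌉ = 14.
The value at rank 14 is 42.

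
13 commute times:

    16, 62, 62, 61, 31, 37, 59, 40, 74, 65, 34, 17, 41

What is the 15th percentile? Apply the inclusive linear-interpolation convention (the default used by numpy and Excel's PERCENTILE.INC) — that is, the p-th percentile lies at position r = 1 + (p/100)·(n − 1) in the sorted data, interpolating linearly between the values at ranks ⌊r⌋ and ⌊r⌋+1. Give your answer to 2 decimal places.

Sorted: 16, 17, 31, 34, 37, 40, 41, 59, 61, 62, 62, 65, 74.
n = 13.
r = 1 + (15/100)·(13 − 1) = 1 + 1.8 = 2.8.
Rank 2 is 17 and rank 3 is 31.
Interpolate: 17 + 0.8·(31 − 17) = 17 + 0.8·14 = 28.2.

28.20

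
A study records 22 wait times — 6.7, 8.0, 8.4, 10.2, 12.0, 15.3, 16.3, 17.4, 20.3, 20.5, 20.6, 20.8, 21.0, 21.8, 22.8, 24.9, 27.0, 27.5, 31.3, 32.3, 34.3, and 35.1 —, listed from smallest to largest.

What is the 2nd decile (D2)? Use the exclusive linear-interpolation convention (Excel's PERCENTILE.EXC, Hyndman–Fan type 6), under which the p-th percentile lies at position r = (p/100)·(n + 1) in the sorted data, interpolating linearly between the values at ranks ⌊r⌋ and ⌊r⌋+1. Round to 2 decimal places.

11.28

n = 22.
r = (20/100)·(22 + 1) = 4.6.
Rank 4 is 10.2 and rank 5 is 12.0.
Interpolate: 10.2 + 0.6·(12.0 − 10.2) = 10.2 + 0.6·1.8 = 11.28.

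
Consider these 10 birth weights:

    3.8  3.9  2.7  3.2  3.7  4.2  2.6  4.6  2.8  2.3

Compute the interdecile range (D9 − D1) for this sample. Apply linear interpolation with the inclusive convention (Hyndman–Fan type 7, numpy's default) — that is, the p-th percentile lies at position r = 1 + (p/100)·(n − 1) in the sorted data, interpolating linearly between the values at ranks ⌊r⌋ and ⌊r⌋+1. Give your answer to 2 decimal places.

1.67

Sorted: 2.3, 2.6, 2.7, 2.8, 3.2, 3.7, 3.8, 3.9, 4.2, 4.6.
n = 10.
P10: r = 1.9; ranks 1–2 are 2.3, 2.6; interpolating gives 2.57.
P90: r = 9.1; ranks 9–10 are 4.2, 4.6; interpolating gives 4.24.
Difference: 4.24 − 2.57 = 1.67.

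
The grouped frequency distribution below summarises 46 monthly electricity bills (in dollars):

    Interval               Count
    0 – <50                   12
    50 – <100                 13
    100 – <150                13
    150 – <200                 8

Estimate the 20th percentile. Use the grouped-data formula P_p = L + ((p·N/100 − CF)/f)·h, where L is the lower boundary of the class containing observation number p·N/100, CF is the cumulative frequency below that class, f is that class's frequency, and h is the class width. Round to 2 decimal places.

N = 46; target position k = 20/100 · 46 = 9.2.
Cumulative frequencies: 12, 25, 38, 46.
Observation 9.2 falls in the class 0 – <50.
L = 0, CF = 0, f = 12, h = 50.
P20 = 0 + ((9.2 − 0)/12)·50 = 0 + 38.3333 = 38.3333.

38.33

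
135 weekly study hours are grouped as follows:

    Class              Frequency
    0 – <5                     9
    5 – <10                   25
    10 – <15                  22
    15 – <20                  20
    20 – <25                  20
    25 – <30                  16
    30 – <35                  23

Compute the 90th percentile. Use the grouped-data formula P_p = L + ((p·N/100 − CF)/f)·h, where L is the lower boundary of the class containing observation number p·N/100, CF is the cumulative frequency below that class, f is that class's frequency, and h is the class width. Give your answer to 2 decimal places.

N = 135; target position k = 90/100 · 135 = 121.5.
Cumulative frequencies: 9, 34, 56, 76, 96, 112, 135.
Observation 121.5 falls in the class 30 – <35.
L = 30, CF = 112, f = 23, h = 5.
P90 = 30 + ((121.5 − 112)/23)·5 = 30 + 2.06522 = 32.0652.

32.07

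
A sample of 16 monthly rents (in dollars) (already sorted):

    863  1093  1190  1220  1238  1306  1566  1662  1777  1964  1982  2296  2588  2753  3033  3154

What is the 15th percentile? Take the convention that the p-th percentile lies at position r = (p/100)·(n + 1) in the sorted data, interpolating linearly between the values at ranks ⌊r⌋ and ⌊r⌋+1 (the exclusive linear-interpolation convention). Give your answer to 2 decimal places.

1146.35

n = 16.
r = (15/100)·(16 + 1) = 2.55.
Rank 2 is 1093 and rank 3 is 1190.
Interpolate: 1093 + 0.55·(1190 − 1093) = 1093 + 0.55·97 = 1146.35.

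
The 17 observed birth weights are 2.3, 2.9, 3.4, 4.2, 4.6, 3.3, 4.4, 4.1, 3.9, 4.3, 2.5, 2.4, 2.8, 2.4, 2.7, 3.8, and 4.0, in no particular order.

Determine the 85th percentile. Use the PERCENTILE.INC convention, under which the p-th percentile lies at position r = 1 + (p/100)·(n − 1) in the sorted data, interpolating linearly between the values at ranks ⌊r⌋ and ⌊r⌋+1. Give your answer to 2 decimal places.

4.26

Sorted: 2.3, 2.4, 2.4, 2.5, 2.7, 2.8, 2.9, 3.3, 3.4, 3.8, 3.9, 4.0, 4.1, 4.2, 4.3, 4.4, 4.6.
n = 17.
r = 1 + (85/100)·(17 − 1) = 1 + 13.6 = 14.6.
Rank 14 is 4.2 and rank 15 is 4.3.
Interpolate: 4.2 + 0.6·(4.3 − 4.2) = 4.2 + 0.6·0.1 = 4.26.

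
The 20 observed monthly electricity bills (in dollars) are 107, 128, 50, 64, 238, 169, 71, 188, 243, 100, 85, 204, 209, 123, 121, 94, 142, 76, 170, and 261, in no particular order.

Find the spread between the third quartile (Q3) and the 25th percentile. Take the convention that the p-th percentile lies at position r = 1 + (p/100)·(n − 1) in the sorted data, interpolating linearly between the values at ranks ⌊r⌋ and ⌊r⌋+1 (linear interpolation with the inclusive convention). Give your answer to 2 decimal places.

Sorted: 50, 64, 71, 76, 85, 94, 100, 107, 121, 123, 128, 142, 169, 170, 188, 204, 209, 238, 243, 261.
n = 20.
P25: r = 5.75; ranks 5–6 are 85, 94; interpolating gives 91.75.
P75: r = 15.25; ranks 15–16 are 188, 204; interpolating gives 192.
Difference: 192 − 91.75 = 100.25.

100.25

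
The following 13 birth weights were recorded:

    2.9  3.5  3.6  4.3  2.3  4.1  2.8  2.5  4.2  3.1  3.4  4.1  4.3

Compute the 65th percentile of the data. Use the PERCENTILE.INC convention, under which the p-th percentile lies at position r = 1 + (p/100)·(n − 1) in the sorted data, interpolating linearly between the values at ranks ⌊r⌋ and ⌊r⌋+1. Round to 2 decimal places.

Sorted: 2.3, 2.5, 2.8, 2.9, 3.1, 3.4, 3.5, 3.6, 4.1, 4.1, 4.2, 4.3, 4.3.
n = 13.
r = 1 + (65/100)·(13 − 1) = 1 + 7.8 = 8.8.
Rank 8 is 3.6 and rank 9 is 4.1.
Interpolate: 3.6 + 0.8·(4.1 − 3.6) = 3.6 + 0.8·0.5 = 4.

4.00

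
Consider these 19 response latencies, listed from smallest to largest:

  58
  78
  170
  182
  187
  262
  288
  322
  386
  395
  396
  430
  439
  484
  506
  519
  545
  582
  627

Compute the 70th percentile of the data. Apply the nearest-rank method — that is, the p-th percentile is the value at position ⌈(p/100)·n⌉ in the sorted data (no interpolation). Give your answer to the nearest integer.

n = 19.
Position = ⌈70/100 · 19⌉ = ⌈13.3⌉ = 14.
The value at rank 14 is 484.

484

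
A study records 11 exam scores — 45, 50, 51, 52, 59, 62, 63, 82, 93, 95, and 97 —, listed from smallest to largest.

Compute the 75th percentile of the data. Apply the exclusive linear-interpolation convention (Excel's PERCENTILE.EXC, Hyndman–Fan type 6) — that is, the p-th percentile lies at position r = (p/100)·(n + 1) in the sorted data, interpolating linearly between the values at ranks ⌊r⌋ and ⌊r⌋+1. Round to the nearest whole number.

93

n = 11.
r = (75/100)·(11 + 1) = 9.
r is an integer, so P75 is the value at rank 9: 93.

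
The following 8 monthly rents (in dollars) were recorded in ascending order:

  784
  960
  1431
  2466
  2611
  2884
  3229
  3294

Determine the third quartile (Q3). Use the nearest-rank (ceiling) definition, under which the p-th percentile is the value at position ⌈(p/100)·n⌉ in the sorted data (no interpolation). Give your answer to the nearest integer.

2884

n = 8.
Position = ⌈75/100 · 8⌉ = ⌈6⌉ = 6.
The value at rank 6 is 2884.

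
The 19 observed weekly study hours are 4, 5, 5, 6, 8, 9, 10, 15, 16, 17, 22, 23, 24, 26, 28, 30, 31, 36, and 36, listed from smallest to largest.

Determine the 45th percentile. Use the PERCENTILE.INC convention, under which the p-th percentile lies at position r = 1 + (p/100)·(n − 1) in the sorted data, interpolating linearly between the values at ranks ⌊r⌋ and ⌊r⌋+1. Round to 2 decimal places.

16.10

n = 19.
r = 1 + (45/100)·(19 − 1) = 1 + 8.1 = 9.1.
Rank 9 is 16 and rank 10 is 17.
Interpolate: 16 + 0.1·(17 − 16) = 16 + 0.1·1 = 16.1.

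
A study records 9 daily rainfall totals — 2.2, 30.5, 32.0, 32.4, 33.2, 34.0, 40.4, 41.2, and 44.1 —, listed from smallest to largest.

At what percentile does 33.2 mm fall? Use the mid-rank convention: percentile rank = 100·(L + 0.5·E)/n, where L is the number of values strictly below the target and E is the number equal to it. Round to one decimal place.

50.0

Count below 33.2: L = 4; count equal: E = 1; n = 9.
Percentile rank = 100·(4 + 0.5·1)/9 = 100·4.5/9 = 50.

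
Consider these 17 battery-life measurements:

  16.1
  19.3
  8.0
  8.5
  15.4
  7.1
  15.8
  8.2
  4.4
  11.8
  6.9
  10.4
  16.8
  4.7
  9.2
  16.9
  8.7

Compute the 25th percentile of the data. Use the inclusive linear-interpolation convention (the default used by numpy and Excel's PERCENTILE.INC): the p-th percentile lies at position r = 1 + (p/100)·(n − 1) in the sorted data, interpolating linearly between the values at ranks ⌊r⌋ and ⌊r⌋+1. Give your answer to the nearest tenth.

8.0

Sorted: 4.4, 4.7, 6.9, 7.1, 8.0, 8.2, 8.5, 8.7, 9.2, 10.4, 11.8, 15.4, 15.8, 16.1, 16.8, 16.9, 19.3.
n = 17.
r = 1 + (25/100)·(17 − 1) = 1 + 4 = 5.
r is an integer, so P25 is the value at rank 5: 8.0.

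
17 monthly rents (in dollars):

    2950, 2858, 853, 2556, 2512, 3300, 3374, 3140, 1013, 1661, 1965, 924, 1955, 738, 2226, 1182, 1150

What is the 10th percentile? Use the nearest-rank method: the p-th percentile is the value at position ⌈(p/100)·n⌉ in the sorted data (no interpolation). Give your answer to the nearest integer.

Sorted: 738, 853, 924, 1013, 1150, 1182, 1661, 1955, 1965, 2226, 2512, 2556, 2858, 2950, 3140, 3300, 3374.
n = 17.
Position = ⌈10/100 · 17⌉ = ⌈1.7⌉ = 2.
The value at rank 2 is 853.

853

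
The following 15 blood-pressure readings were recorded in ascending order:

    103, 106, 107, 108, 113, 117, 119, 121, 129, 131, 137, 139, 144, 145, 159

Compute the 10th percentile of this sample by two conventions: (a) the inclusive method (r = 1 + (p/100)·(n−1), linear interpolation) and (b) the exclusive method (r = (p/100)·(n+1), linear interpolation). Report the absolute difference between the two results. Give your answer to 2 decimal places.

n = 15.
(a) r = 2.4; between ranks 2 (106) and 3 (107): 106.4.
(b) r = 1.6; between ranks 1 (103) and 2 (106): 104.8.
|106.4 − 104.8| = 1.6.

1.60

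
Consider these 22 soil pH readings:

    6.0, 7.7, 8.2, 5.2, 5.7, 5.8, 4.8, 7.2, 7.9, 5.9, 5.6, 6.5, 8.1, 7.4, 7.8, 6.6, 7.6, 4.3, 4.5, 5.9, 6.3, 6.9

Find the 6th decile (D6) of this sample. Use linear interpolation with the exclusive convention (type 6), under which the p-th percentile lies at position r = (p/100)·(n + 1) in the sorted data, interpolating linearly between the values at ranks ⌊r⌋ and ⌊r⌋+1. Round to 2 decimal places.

Sorted: 4.3, 4.5, 4.8, 5.2, 5.6, 5.7, 5.8, 5.9, 5.9, 6.0, 6.3, 6.5, 6.6, 6.9, 7.2, 7.4, 7.6, 7.7, 7.8, 7.9, 8.1, 8.2.
n = 22.
r = (60/100)·(22 + 1) = 13.8.
Rank 13 is 6.6 and rank 14 is 6.9.
Interpolate: 6.6 + 0.8·(6.9 − 6.6) = 6.6 + 0.8·0.3 = 6.84.

6.84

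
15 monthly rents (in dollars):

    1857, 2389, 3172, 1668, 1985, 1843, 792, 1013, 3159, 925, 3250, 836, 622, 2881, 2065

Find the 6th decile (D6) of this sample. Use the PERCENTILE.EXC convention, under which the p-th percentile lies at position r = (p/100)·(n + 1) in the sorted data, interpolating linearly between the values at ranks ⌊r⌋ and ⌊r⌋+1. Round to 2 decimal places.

2033.00

Sorted: 622, 792, 836, 925, 1013, 1668, 1843, 1857, 1985, 2065, 2389, 2881, 3159, 3172, 3250.
n = 15.
r = (60/100)·(15 + 1) = 9.6.
Rank 9 is 1985 and rank 10 is 2065.
Interpolate: 1985 + 0.6·(2065 − 1985) = 1985 + 0.6·80 = 2033.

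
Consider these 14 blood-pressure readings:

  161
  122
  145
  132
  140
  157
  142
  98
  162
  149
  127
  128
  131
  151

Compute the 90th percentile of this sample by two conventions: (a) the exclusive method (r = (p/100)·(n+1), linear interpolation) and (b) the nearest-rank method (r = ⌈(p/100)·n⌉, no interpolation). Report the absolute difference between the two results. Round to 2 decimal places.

Sorted: 98, 122, 127, 128, 131, 132, 140, 142, 145, 149, 151, 157, 161, 162.
n = 14.
(a) r = 13.5; between ranks 13 (161) and 14 (162): 161.5.
(b) the nearest-rank method: rank 13 → 161.
|161.5 − 161| = 0.5.

0.50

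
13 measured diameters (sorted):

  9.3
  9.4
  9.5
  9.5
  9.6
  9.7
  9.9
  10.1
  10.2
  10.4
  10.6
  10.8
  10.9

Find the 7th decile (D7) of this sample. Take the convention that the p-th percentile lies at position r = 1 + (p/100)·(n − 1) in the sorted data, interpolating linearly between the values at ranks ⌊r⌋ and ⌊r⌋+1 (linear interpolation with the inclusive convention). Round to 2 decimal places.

n = 13.
r = 1 + (70/100)·(13 − 1) = 1 + 8.4 = 9.4.
Rank 9 is 10.2 and rank 10 is 10.4.
Interpolate: 10.2 + 0.4·(10.4 − 10.2) = 10.2 + 0.4·0.2 = 10.28.

10.28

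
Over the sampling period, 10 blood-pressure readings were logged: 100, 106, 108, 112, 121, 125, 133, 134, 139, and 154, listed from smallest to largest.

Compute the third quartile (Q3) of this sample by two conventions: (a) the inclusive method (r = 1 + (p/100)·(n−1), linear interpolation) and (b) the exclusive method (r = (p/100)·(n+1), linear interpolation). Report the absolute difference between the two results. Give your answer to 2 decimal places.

1.50

n = 10.
(a) r = 7.75; between ranks 7 (133) and 8 (134): 133.75.
(b) r = 8.25; between ranks 8 (134) and 9 (139): 135.25.
|133.75 − 135.25| = 1.5.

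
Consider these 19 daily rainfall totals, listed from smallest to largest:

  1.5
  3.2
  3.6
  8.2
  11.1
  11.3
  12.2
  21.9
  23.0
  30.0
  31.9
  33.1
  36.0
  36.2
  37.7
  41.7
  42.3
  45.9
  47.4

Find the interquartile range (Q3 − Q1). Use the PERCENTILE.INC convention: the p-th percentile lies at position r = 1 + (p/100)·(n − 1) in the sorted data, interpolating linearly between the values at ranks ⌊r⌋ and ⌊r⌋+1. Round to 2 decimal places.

25.75

n = 19.
P25: r = 5.5; ranks 5–6 are 11.1, 11.3; interpolating gives 11.2.
P75: r = 14.5; ranks 14–15 are 36.2, 37.7; interpolating gives 36.95.
Difference: 36.95 − 11.2 = 25.75.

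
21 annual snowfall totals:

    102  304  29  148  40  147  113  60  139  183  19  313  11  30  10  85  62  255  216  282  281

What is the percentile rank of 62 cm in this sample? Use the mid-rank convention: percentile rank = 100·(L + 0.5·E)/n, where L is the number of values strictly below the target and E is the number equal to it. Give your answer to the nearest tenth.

35.7

Sorted: 10, 11, 19, 29, 30, 40, 60, 62, 85, 102, 113, 139, 147, 148, 183, 216, 255, 281, 282, 304, 313.
Count below 62: L = 7; count equal: E = 1; n = 21.
Percentile rank = 100·(7 + 0.5·1)/21 = 100·7.5/21 = 35.71.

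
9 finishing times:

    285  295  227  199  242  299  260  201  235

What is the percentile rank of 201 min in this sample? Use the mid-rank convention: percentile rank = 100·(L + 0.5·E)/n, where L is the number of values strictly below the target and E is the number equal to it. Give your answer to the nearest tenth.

16.7

Sorted: 199, 201, 227, 235, 242, 260, 285, 295, 299.
Count below 201: L = 1; count equal: E = 1; n = 9.
Percentile rank = 100·(1 + 0.5·1)/9 = 100·1.5/9 = 16.67.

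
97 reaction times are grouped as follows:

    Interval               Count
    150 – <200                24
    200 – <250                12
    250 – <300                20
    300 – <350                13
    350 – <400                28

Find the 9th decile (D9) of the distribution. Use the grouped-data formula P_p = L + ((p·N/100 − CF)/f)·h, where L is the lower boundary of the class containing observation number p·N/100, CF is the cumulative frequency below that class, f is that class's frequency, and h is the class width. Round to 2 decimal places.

382.68

N = 97; target position k = 90/100 · 97 = 87.3.
Cumulative frequencies: 24, 36, 56, 69, 97.
Observation 87.3 falls in the class 350 – <400.
L = 350, CF = 69, f = 28, h = 50.
P90 = 350 + ((87.3 − 69)/28)·50 = 350 + 32.6786 = 382.679.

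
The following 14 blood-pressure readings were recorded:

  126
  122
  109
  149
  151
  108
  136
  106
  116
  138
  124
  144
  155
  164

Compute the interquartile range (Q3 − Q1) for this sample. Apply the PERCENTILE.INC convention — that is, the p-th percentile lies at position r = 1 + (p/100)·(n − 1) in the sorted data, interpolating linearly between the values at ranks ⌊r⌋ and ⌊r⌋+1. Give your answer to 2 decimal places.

30.25

Sorted: 106, 108, 109, 116, 122, 124, 126, 136, 138, 144, 149, 151, 155, 164.
n = 14.
P25: r = 4.25; ranks 4–5 are 116, 122; interpolating gives 117.5.
P75: r = 10.75; ranks 10–11 are 144, 149; interpolating gives 147.75.
Difference: 147.75 − 117.5 = 30.25.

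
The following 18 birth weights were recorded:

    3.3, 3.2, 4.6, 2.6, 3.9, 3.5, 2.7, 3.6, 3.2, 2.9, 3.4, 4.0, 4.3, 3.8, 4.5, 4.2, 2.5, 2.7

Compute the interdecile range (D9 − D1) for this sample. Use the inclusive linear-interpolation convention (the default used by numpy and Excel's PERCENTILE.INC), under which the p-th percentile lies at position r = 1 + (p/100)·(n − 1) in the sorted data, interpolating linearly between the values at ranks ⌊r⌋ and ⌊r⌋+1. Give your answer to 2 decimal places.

1.69

Sorted: 2.5, 2.6, 2.7, 2.7, 2.9, 3.2, 3.2, 3.3, 3.4, 3.5, 3.6, 3.8, 3.9, 4.0, 4.2, 4.3, 4.5, 4.6.
n = 18.
P10: r = 2.7; ranks 2–3 are 2.6, 2.7; interpolating gives 2.67.
P90: r = 16.3; ranks 16–17 are 4.3, 4.5; interpolating gives 4.36.
Difference: 4.36 − 2.67 = 1.69.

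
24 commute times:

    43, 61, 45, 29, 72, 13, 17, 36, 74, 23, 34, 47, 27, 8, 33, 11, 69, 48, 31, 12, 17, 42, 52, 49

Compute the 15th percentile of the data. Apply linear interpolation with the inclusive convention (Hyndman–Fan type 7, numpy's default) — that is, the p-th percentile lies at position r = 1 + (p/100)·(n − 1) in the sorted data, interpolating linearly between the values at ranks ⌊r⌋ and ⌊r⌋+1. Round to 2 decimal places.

Sorted: 8, 11, 12, 13, 17, 17, 23, 27, 29, 31, 33, 34, 36, 42, 43, 45, 47, 48, 49, 52, 61, 69, 72, 74.
n = 24.
r = 1 + (15/100)·(24 − 1) = 1 + 3.45 = 4.45.
Rank 4 is 13 and rank 5 is 17.
Interpolate: 13 + 0.45·(17 − 13) = 13 + 0.45·4 = 14.8.

14.80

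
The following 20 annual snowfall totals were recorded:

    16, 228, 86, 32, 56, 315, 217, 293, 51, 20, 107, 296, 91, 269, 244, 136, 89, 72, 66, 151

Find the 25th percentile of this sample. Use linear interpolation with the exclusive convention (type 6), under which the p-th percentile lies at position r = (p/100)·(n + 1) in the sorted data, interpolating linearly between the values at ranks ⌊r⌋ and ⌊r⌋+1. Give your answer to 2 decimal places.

Sorted: 16, 20, 32, 51, 56, 66, 72, 86, 89, 91, 107, 136, 151, 217, 228, 244, 269, 293, 296, 315.
n = 20.
r = (25/100)·(20 + 1) = 5.25.
Rank 5 is 56 and rank 6 is 66.
Interpolate: 56 + 0.25·(66 − 56) = 56 + 0.25·10 = 58.5.

58.50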